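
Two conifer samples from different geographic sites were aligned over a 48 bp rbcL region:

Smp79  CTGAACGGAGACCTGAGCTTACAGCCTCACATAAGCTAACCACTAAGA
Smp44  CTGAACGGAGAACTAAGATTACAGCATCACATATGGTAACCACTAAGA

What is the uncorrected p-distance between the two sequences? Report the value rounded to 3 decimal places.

0.125

The sequences differ at positions 12 (C/A), 15 (G/A), 18 (C/A), 26 (C/A), 34 (A/T), 36 (C/G).
There are 6 differences over 48 sites, so p = 6/48 = 0.125.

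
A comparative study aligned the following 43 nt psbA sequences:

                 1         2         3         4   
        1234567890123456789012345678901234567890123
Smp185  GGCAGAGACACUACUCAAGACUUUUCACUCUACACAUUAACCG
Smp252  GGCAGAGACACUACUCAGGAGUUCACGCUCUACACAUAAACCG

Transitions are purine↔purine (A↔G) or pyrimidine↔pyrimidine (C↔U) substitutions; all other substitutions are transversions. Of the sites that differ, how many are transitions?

The sequences differ at positions 18 (A/G, transition), 21 (C/G, transversion), 24 (U/C, transition), 25 (U/A, transversion), 27 (A/G, transition), 38 (U/A, transversion).
Of the 6 differences, 3 transitions and 3 transversions, so the answer is 3.

3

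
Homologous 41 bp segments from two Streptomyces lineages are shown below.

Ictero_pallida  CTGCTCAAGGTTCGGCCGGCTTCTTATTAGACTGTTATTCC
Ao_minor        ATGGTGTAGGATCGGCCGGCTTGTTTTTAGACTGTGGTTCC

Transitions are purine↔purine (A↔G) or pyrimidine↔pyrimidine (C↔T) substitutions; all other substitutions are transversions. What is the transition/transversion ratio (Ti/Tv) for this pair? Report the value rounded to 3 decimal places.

0.125

The sequences differ at positions 1 (C/A, transversion), 4 (C/G, transversion), 6 (C/G, transversion), 7 (A/T, transversion), 11 (T/A, transversion), 23 (C/G, transversion), 26 (A/T, transversion), 36 (T/G, transversion), 37 (A/G, transition).
Of the 9 differences, 1 transition and 8 transversions, so Ti/Tv = 1/8 = 0.125.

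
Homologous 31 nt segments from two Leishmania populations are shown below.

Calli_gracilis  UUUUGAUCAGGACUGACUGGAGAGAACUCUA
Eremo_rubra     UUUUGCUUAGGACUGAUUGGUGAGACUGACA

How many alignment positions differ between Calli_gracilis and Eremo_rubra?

The sequences differ at positions 6 (A/C), 8 (C/U), 17 (C/U), 21 (A/U), 26 (A/C), 27 (C/U), 28 (U/G), 29 (C/A), 30 (U/C).
That gives 9 mismatches out of 31 aligned sites, so the Hamming distance is 9.

9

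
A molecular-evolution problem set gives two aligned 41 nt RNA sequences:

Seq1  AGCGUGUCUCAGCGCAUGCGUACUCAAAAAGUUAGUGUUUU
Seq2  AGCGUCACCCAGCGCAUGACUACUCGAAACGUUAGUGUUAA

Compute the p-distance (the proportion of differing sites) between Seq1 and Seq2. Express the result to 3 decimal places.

0.220

Mismatches occur at site 6 (G/C), site 7 (U/A), site 9 (U/C), site 19 (C/A), site 20 (G/C), site 26 (A/G), site 30 (A/C), site 40 (U/A), site 41 (U/A).
There are 9 differences over 41 sites, so p = 9/41 = 0.220.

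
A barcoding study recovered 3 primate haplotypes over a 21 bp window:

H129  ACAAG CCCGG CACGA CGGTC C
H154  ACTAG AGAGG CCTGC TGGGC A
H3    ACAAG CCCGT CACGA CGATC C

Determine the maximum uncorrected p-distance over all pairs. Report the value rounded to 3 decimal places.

Pairwise Hamming distances:
  H129 vs H154: 10
  H129 vs H3: 2
  H154 vs H3: 12
The largest is 12 mismatches, between H154 and H3; p = 12/21 = 0.571.

0.571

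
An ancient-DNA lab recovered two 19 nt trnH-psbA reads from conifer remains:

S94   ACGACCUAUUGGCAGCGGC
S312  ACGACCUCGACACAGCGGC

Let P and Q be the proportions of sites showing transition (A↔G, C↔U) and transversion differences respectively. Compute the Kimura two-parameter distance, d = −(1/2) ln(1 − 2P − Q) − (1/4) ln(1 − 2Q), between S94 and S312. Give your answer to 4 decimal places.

Differing sites — 8:A/C (Tv); 9:U/G (Tv); 10:U/A (Tv); 11:G/C (Tv); 12:G/A (Ti).
Of the 5 differences, 1 transition and 4 transversions over 19 sites: P = 1/19 = 0.052632, Q = 4/19 = 0.210526.
d = −0.5·ln(0.684210) − 0.25·ln(0.578948) = −0.5·(-0.379490) − 0.25·(-0.546543) = 0.3264.

0.3264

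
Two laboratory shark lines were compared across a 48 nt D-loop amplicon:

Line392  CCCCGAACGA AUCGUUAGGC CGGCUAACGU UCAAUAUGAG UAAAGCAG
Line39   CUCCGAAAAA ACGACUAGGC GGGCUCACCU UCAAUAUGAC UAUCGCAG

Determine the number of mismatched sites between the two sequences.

13

Mismatches occur at site 2 (C/U), site 8 (C/A), site 9 (G/A), site 12 (U/C), site 13 (C/G), site 14 (G/A), site 15 (U/C), site 21 (C/G), site 26 (A/C), site 29 (G/C), site 40 (G/C), site 43 (A/U), site 44 (A/C).
That gives 13 mismatches out of 48 aligned sites, so the Hamming distance is 13.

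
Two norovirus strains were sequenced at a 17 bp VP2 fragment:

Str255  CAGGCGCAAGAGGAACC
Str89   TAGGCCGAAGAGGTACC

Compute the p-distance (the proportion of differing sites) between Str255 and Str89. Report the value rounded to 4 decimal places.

The sequences differ at positions 1 (C/T), 6 (G/C), 7 (C/G), 14 (A/T).
There are 4 differences over 17 sites, so p = 4/17 = 0.2353.

0.2353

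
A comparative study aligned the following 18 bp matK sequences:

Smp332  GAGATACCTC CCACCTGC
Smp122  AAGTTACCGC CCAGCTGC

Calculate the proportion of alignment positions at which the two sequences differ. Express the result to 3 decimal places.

0.222

Mismatches occur at site 1 (G↔A), site 4 (A↔T), site 9 (T↔G), site 14 (C↔G).
There are 4 differences over 18 sites, so p = 4/18 = 0.222.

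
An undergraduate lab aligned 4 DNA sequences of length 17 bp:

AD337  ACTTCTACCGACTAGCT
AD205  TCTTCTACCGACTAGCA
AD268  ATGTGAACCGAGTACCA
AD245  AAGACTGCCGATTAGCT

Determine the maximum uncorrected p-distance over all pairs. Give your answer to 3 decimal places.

Pairwise Hamming distances:
  AD337 vs AD205: 2
  AD337 vs AD268: 7
  AD337 vs AD245: 5
  AD205 vs AD268: 7
  AD205 vs AD245: 7
  AD268 vs AD245: 8
The largest is 8 mismatches, between AD268 and AD245; p = 8/17 = 0.471.

0.471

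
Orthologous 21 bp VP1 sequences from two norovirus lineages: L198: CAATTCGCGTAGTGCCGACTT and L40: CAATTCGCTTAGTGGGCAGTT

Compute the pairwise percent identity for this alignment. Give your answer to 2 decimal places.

Mismatches occur at site 9 (G→T), site 15 (C→G), site 16 (C→G), site 17 (G→C), site 19 (C→G).
16 of the 21 sites match, so the percent identity is 16/21 × 100 = 76.19%.

76.19%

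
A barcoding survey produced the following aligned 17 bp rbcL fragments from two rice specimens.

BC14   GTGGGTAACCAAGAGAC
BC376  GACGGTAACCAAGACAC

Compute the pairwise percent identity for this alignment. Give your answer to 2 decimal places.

82.35%

Differing sites — 2:T/A; 3:G/C; 15:G/C.
14 of the 17 sites match, so the percent identity is 14/17 × 100 = 82.35%.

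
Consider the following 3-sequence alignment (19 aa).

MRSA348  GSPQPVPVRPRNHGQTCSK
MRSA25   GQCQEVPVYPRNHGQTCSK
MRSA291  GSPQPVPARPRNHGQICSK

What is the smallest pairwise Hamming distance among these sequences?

Pairwise Hamming distances:
  MRSA348 vs MRSA25: 4
  MRSA348 vs MRSA291: 2
  MRSA25 vs MRSA291: 6
The smallest is 2, between MRSA348 and MRSA291.

2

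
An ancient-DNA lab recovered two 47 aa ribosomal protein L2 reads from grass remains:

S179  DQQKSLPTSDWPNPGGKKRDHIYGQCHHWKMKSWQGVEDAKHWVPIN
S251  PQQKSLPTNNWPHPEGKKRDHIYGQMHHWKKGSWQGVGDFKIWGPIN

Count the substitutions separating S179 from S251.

Differing sites — 1:D/P; 9:S/N; 10:D/N; 13:N/H; 15:G/E; 26:C/M; 31:M/K; 32:K/G; 38:E/G; 40:A/F; 42:H/I; 44:V/G.
That gives 12 mismatches out of 47 aligned sites, so the Hamming distance is 12.

12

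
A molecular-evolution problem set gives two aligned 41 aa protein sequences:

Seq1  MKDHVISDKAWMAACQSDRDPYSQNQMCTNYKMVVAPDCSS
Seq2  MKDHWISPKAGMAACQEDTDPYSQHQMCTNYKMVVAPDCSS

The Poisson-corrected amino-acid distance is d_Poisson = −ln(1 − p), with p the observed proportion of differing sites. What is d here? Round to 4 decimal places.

Differing sites — 5:V/W; 8:D/P; 11:W/G; 17:S/E; 19:R/T; 25:N/H.
p = 6/41 = 0.146341.
d = −ln(1 − 0.146341) = −ln(0.853659) = 0.1582.

0.1582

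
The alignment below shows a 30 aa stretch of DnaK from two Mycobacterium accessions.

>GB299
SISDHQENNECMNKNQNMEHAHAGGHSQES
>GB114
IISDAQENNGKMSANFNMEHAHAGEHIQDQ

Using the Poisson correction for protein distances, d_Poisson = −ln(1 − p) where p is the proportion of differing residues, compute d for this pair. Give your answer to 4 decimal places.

0.4568

Mismatches occur at site 1 (S/I), site 5 (H/A), site 10 (E/G), site 11 (C/K), site 13 (N/S), site 14 (K/A), site 16 (Q/F), site 25 (G/E), site 27 (S/I), site 29 (E/D), site 30 (S/Q).
p = 11/30 = 0.366667.
d = −ln(1 − 0.366667) = −ln(0.633333) = 0.4568.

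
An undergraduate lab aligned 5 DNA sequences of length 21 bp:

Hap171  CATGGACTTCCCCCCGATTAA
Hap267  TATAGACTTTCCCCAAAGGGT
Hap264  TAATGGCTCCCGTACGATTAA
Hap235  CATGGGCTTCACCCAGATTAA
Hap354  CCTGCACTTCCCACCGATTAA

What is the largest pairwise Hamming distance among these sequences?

14

Pairwise Hamming distances:
  Hap171 vs Hap267: 9
  Hap171 vs Hap264: 8
  Hap171 vs Hap235: 3
  Hap171 vs Hap354: 3
  Hap267 vs Hap264: 14
  Hap267 vs Hap235: 10
  Hap267 vs Hap354: 12
  Hap264 vs Hap235: 9
  Hap264 vs Hap354: 10
  Hap235 vs Hap354: 6
The largest is 14, between Hap267 and Hap264.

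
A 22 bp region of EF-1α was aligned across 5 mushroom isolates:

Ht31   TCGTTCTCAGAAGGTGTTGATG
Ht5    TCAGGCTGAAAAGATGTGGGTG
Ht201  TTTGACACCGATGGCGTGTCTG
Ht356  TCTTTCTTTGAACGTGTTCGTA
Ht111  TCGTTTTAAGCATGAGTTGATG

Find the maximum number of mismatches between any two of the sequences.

15

Pairwise Hamming distances:
  Ht31 vs Ht5: 8
  Ht31 vs Ht201: 11
  Ht31 vs Ht356: 7
  Ht31 vs Ht111: 5
  Ht5 vs Ht201: 12
  Ht5 vs Ht356: 11
  Ht5 vs Ht111: 12
  Ht201 vs Ht356: 13
  Ht201 vs Ht111: 15
  Ht356 vs Ht111: 10
The largest is 15, between Ht201 and Ht111.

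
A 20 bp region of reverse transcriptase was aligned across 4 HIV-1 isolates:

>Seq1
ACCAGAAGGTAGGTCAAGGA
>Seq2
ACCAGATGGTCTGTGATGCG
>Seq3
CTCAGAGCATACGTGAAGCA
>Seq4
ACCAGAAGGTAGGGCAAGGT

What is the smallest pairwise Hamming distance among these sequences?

2

Pairwise Hamming distances:
  Seq1 vs Seq2: 7
  Seq1 vs Seq3: 8
  Seq1 vs Seq4: 2
  Seq2 vs Seq3: 9
  Seq2 vs Seq4: 8
  Seq3 vs Seq4: 10
The smallest is 2, between Seq1 and Seq4.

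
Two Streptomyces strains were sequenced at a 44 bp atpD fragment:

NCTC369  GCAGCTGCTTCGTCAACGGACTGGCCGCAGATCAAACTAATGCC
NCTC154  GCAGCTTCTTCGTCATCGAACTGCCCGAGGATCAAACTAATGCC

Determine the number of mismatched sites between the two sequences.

Differing sites — 7:G/T; 16:A/T; 19:G/A; 24:G/C; 28:C/A; 29:A/G.
That gives 6 mismatches out of 44 aligned sites, so the Hamming distance is 6.

6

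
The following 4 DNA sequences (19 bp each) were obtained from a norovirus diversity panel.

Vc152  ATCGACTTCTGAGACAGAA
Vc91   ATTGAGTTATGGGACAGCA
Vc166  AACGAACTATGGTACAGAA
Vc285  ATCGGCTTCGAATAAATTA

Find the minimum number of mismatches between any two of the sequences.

Pairwise Hamming distances:
  Vc152 vs Vc91: 5
  Vc152 vs Vc166: 6
  Vc152 vs Vc285: 7
  Vc91 vs Vc166: 6
  Vc91 vs Vc285: 11
  Vc166 vs Vc285: 11
The smallest is 5, between Vc152 and Vc91.

5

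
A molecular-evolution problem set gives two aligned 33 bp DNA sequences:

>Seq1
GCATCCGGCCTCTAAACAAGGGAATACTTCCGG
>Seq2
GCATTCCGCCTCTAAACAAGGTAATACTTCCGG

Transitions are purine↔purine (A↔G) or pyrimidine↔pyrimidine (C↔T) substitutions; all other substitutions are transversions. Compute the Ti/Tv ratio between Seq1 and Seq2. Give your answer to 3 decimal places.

The sequences differ at positions 5 (C/T, transition), 7 (G/C, transversion), 22 (G/T, transversion).
Of the 3 differences, 1 transition and 2 transversions, so Ti/Tv = 1/2 = 0.500.

0.500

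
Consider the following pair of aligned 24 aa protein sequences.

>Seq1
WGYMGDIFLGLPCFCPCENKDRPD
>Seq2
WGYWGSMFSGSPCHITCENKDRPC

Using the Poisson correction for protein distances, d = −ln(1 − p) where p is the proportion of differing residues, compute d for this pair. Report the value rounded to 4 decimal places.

0.4700

Mismatches occur at site 4 (M→W), site 6 (D→S), site 7 (I→M), site 9 (L→S), site 11 (L→S), site 14 (F→H), site 15 (C→I), site 16 (P→T), site 24 (D→C).
p = 9/24 = 0.375000.
d = −ln(1 − 0.375000) = −ln(0.625000) = 0.4700.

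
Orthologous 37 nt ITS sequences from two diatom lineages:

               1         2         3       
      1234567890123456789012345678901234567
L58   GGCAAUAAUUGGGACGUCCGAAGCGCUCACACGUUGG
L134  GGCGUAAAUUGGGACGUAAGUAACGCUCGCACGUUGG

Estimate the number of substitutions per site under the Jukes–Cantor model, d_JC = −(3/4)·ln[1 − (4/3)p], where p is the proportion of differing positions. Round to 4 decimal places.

The sequences differ at positions 4 (A/G), 5 (A/U), 6 (U/A), 18 (C/A), 19 (C/A), 21 (A/U), 23 (G/A), 29 (A/G).
p = 8/37 = 0.216216.
d = −0.75 · ln(1 − (4/3)·0.216216) = −0.75 · ln(0.711712) = −0.75 · (-0.340082) = 0.2551.

0.2551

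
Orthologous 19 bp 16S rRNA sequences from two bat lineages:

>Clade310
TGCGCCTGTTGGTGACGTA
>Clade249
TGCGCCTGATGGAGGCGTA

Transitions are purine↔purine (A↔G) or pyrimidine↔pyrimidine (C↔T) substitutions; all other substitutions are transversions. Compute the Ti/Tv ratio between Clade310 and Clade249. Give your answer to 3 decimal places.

0.500

The sequences differ at positions 9 (T/A, transversion), 13 (T/A, transversion), 15 (A/G, transition).
Of the 3 differences, 1 transition and 2 transversions, so Ti/Tv = 1/2 = 0.500.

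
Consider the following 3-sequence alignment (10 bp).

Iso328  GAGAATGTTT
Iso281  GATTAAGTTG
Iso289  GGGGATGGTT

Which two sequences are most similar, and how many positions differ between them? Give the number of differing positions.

Pairwise Hamming distances:
  Iso328 vs Iso281: 4
  Iso328 vs Iso289: 3
  Iso281 vs Iso289: 6
The smallest is 3, between Iso328 and Iso289.

3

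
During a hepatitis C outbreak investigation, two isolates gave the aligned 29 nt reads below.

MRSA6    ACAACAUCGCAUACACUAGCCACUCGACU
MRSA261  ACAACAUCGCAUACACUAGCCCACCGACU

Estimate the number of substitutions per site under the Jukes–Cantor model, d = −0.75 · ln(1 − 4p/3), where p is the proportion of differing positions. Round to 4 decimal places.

0.1113

Mismatches occur at site 22 (A/C), site 23 (C/A), site 24 (U/C).
p = 3/29 = 0.103448.
d = −0.75 · ln(1 − (4/3)·0.103448) = −0.75 · ln(0.862069) = −0.75 · (-0.148420) = 0.1113.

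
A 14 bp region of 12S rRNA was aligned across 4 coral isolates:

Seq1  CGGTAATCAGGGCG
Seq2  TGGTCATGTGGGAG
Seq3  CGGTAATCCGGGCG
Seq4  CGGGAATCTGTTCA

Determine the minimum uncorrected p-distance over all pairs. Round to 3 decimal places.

0.071

Pairwise Hamming distances:
  Seq1 vs Seq2: 5
  Seq1 vs Seq3: 1
  Seq1 vs Seq4: 5
  Seq2 vs Seq3: 5
  Seq2 vs Seq4: 8
  Seq3 vs Seq4: 5
The smallest is 1 mismatch, between Seq1 and Seq3; p = 1/14 = 0.071.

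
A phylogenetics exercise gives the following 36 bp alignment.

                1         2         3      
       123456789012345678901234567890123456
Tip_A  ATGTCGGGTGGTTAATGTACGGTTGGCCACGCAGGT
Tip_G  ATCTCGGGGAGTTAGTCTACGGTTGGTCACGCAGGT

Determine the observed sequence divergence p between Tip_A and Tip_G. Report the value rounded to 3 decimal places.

0.167

The sequences differ at positions 3 (G/C), 9 (T/G), 10 (G/A), 15 (A/G), 17 (G/C), 27 (C/T).
There are 6 differences over 36 sites, so p = 6/36 = 0.167.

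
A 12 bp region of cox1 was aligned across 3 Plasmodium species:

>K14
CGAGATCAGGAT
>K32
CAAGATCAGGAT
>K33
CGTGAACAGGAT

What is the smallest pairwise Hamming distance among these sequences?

1

Pairwise Hamming distances:
  K14 vs K32: 1
  K14 vs K33: 2
  K32 vs K33: 3
The smallest is 1, between K14 and K32.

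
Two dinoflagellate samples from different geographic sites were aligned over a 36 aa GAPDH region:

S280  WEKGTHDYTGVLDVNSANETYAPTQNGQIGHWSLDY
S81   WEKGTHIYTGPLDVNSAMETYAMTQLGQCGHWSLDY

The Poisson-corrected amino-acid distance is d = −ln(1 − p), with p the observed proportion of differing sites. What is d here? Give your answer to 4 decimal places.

Mismatches occur at site 7 (D↔I), site 11 (V↔P), site 18 (N↔M), site 23 (P↔M), site 26 (N↔L), site 29 (I↔C).
p = 6/36 = 0.166667.
d = −ln(1 − 0.166667) = −ln(0.833333) = 0.1823.

0.1823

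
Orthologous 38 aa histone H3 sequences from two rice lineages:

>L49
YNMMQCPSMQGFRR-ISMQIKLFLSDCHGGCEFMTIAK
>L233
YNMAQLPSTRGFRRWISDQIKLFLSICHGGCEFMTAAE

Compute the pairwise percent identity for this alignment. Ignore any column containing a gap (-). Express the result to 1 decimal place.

78.4%

Excluding the 1 gap column leaves 37 comparable sites.
Mismatches occur at site 4 (M↔A), site 6 (C↔L), site 9 (M↔T), site 10 (Q↔R), site 18 (M↔D), site 26 (D↔I), site 36 (I↔A), site 38 (K↔E).
29 of the 37 comparable sites match, so the percent identity is 29/37 × 100 = 78.4%.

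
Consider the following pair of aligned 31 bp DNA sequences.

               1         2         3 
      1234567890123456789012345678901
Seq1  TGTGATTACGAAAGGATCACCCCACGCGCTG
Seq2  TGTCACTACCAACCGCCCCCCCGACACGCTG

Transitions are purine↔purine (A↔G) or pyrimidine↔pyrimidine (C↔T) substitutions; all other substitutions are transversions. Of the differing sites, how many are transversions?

The sequences differ at positions 4 (G/C, transversion), 6 (T/C, transition), 10 (G/C, transversion), 13 (A/C, transversion), 14 (G/C, transversion), 16 (A/C, transversion), 17 (T/C, transition), 19 (A/C, transversion), 23 (C/G, transversion), 26 (G/A, transition).
Of the 10 differences, 3 transitions and 7 transversions, so the answer is 7.

7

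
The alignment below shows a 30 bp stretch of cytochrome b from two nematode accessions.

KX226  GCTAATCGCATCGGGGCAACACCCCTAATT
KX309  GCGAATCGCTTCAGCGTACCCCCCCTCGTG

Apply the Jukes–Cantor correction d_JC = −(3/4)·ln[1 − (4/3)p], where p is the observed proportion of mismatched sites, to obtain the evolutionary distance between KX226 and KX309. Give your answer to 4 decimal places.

0.4408

Differing sites — 3:T/G; 10:A/T; 13:G/A; 15:G/C; 17:C/T; 19:A/C; 21:A/C; 27:A/C; 28:A/G; 30:T/G.
p = 10/30 = 0.333333.
d = −0.75 · ln(1 − (4/3)·0.333333) = −0.75 · ln(0.555556) = −0.75 · (-0.587786) = 0.4408.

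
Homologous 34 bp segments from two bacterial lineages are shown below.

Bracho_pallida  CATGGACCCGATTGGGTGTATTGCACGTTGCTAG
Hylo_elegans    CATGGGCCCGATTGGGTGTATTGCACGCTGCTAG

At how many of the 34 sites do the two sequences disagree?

2

The sequences differ at positions 6 (A/G), 28 (T/C).
That gives 2 mismatches out of 34 aligned sites, so the Hamming distance is 2.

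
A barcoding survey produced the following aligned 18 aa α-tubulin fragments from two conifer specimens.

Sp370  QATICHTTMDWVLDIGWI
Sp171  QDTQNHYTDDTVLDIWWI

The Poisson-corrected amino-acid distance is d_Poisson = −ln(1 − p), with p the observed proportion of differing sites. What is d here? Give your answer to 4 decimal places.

0.4925

Mismatches occur at site 2 (A↔D), site 4 (I↔Q), site 5 (C↔N), site 7 (T↔Y), site 9 (M↔D), site 11 (W↔T), site 16 (G↔W).
p = 7/18 = 0.388889.
d = −ln(1 − 0.388889) = −ln(0.611111) = 0.4925.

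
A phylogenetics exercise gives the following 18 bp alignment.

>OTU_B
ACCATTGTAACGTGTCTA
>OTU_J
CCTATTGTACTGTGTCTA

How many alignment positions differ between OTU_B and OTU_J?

Differing sites — 1:A/C; 3:C/T; 10:A/C; 11:C/T.
That gives 4 mismatches out of 18 aligned sites, so the Hamming distance is 4.

4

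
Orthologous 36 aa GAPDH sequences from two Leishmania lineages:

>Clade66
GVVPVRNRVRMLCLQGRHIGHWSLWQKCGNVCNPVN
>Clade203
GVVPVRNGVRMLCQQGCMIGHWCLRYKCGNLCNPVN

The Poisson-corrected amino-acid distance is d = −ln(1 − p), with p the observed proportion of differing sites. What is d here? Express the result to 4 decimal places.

Mismatches occur at site 8 (R→G), site 14 (L→Q), site 17 (R→C), site 18 (H→M), site 23 (S→C), site 25 (W→R), site 26 (Q→Y), site 31 (V→L).
p = 8/36 = 0.222222.
d = −ln(1 − 0.222222) = −ln(0.777778) = 0.2513.

0.2513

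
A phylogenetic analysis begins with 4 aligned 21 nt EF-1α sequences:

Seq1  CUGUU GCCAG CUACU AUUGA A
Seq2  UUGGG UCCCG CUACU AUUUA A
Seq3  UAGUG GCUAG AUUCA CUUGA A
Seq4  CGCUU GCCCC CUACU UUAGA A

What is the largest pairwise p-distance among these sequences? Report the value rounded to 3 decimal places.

0.571

Pairwise Hamming distances:
  Seq1 vs Seq2: 6
  Seq1 vs Seq3: 8
  Seq1 vs Seq4: 6
  Seq2 vs Seq3: 10
  Seq2 vs Seq4: 10
  Seq3 vs Seq4: 12
The largest is 12 mismatches, between Seq3 and Seq4; p = 12/21 = 0.571.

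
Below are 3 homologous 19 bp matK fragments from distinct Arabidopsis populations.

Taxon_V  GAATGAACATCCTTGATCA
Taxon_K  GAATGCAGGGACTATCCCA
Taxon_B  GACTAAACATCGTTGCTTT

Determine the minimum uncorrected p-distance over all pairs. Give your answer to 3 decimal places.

0.316

Pairwise Hamming distances:
  Taxon_V vs Taxon_K: 9
  Taxon_V vs Taxon_B: 6
  Taxon_K vs Taxon_B: 13
The smallest is 6 mismatches, between Taxon_V and Taxon_B; p = 6/19 = 0.316.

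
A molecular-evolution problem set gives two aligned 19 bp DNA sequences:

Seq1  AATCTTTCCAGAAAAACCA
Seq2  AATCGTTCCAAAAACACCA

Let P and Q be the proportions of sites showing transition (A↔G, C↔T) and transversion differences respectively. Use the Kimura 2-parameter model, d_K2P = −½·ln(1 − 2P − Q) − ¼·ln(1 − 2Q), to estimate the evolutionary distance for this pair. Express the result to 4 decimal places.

0.1773

Differing sites — 5:T/G (Tv); 11:G/A (Ti); 15:A/C (Tv).
Of the 3 differences, 1 transition and 2 transversions over 19 sites: P = 1/19 = 0.052632, Q = 2/19 = 0.105263.
d = −0.5·ln(0.789473) − 0.25·ln(0.789474) = −0.5·(-0.236390) − 0.25·(-0.236388) = 0.1773.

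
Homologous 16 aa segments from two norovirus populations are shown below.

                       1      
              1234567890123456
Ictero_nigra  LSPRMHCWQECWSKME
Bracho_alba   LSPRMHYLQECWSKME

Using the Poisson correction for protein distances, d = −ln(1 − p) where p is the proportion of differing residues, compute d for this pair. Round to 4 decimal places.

0.1335

The sequences differ at positions 7 (C/Y), 8 (W/L).
p = 2/16 = 0.125000.
d = −ln(1 − 0.125000) = −ln(0.875000) = 0.1335.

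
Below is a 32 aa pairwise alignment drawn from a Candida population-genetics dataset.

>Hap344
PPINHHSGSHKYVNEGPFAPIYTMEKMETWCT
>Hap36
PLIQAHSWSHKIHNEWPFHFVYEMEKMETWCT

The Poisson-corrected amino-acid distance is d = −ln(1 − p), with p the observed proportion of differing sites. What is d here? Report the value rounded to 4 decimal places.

0.4212

Mismatches occur at site 2 (P↔L), site 4 (N↔Q), site 5 (H↔A), site 8 (G↔W), site 12 (Y↔I), site 13 (V↔H), site 16 (G↔W), site 19 (A↔H), site 20 (P↔F), site 21 (I↔V), site 23 (T↔E).
p = 11/32 = 0.343750.
d = −ln(1 − 0.343750) = −ln(0.656250) = 0.4212.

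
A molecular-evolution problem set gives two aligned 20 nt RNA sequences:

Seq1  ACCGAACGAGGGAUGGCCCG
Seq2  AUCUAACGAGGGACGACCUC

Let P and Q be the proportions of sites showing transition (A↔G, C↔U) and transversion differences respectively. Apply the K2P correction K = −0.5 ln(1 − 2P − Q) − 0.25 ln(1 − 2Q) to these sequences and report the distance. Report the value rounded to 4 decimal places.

0.4024

Differing sites — 2:C/U (Ti); 4:G/U (Tv); 14:U/C (Ti); 16:G/A (Ti); 19:C/U (Ti); 20:G/C (Tv).
Of the 6 differences, 4 transitions and 2 transversions over 20 sites: P = 4/20 = 0.200000, Q = 2/20 = 0.100000.
d = −0.5·ln(0.500000) − 0.25·ln(0.800000) = −0.5·(-0.693147) − 0.25·(-0.223144) = 0.4024.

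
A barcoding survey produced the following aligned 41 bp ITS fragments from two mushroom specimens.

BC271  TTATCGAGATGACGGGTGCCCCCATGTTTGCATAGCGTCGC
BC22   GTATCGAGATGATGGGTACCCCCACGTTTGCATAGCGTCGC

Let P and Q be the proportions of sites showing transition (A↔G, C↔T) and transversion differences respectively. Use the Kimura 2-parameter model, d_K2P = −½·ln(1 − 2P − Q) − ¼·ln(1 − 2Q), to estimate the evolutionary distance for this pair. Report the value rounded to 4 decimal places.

0.1061

The sequences differ at positions 1 (T/G, transversion), 13 (C/T, transition), 18 (G/A, transition), 25 (T/C, transition).
Of the 4 differences, 3 transitions and 1 transversion over 41 sites: P = 3/41 = 0.073171, Q = 1/41 = 0.024390.
d = −0.5·ln(0.829268) − 0.25·ln(0.951220) = −0.5·(-0.187212) − 0.25·(-0.050010) = 0.1061.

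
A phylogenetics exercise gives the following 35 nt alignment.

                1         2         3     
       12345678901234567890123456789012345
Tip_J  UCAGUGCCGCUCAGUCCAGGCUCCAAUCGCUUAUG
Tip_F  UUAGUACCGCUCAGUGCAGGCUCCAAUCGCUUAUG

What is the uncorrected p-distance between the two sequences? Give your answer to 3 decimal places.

Mismatches occur at site 2 (C/U), site 6 (G/A), site 16 (C/G).
There are 3 differences over 35 sites, so p = 3/35 = 0.086.

0.086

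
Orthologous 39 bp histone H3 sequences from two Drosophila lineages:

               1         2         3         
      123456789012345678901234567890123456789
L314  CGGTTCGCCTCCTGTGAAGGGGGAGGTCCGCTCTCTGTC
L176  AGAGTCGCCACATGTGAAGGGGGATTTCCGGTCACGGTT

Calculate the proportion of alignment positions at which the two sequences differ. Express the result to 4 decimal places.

Mismatches occur at site 1 (C→A), site 3 (G→A), site 4 (T→G), site 10 (T→A), site 12 (C→A), site 25 (G→T), site 26 (G→T), site 31 (C→G), site 34 (T→A), site 36 (T→G), site 39 (C→T).
There are 11 differences over 39 sites, so p = 11/39 = 0.2821.

0.2821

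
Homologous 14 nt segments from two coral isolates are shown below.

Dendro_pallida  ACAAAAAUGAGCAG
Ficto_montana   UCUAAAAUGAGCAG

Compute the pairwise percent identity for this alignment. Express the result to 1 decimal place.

Differing sites — 1:A/U; 3:A/U.
12 of the 14 sites match, so the percent identity is 12/14 × 100 = 85.7%.

85.7%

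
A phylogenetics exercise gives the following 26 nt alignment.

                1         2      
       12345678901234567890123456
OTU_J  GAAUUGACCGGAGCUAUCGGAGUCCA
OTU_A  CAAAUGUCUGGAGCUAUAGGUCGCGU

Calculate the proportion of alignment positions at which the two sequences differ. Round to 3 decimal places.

0.385

Mismatches occur at site 1 (G/C), site 4 (U/A), site 7 (A/U), site 9 (C/U), site 18 (C/A), site 21 (A/U), site 22 (G/C), site 23 (U/G), site 25 (C/G), site 26 (A/U).
There are 10 differences over 26 sites, so p = 10/26 = 0.385.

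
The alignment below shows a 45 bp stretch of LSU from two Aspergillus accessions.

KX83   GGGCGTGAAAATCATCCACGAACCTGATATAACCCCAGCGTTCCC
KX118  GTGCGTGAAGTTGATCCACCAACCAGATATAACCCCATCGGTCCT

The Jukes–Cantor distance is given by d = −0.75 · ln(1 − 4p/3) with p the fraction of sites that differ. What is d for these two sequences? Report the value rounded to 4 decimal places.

0.2326

The sequences differ at positions 2 (G/T), 10 (A/G), 11 (A/T), 13 (C/G), 20 (G/C), 25 (T/A), 38 (G/T), 41 (T/G), 45 (C/T).
p = 9/45 = 0.200000.
d = −0.75 · ln(1 − (4/3)·0.200000) = −0.75 · ln(0.733333) = −0.75 · (-0.310155) = 0.2326.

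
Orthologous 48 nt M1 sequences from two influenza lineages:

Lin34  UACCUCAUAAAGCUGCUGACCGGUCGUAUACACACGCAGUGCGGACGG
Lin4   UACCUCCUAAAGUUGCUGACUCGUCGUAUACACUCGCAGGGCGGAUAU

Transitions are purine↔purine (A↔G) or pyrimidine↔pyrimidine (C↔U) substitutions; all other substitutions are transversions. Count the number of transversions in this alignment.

5

Mismatches occur at site 7 (A↔C, transversion), site 13 (C↔U, transition), site 21 (C↔U, transition), site 22 (G↔C, transversion), site 34 (A↔U, transversion), site 40 (U↔G, transversion), site 46 (C↔U, transition), site 47 (G↔A, transition), site 48 (G↔U, transversion).
Of the 9 differences, 4 transitions and 5 transversions, so the answer is 5.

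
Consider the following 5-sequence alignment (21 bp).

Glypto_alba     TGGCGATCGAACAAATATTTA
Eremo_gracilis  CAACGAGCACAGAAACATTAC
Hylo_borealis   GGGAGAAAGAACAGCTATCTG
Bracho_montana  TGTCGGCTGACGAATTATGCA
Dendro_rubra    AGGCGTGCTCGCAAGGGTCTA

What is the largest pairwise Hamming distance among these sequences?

Pairwise Hamming distances:
  Glypto_alba vs Eremo_gracilis: 10
  Glypto_alba vs Hylo_borealis: 8
  Glypto_alba vs Bracho_montana: 9
  Glypto_alba vs Dendro_rubra: 10
  Eremo_gracilis vs Hylo_borealis: 15
  Eremo_gracilis vs Bracho_montana: 14
  Eremo_gracilis vs Dendro_rubra: 13
  Hylo_borealis vs Bracho_montana: 13
  Hylo_borealis vs Dendro_rubra: 13
  Bracho_montana vs Dendro_rubra: 14
The largest is 15, between Eremo_gracilis and Hylo_borealis.

15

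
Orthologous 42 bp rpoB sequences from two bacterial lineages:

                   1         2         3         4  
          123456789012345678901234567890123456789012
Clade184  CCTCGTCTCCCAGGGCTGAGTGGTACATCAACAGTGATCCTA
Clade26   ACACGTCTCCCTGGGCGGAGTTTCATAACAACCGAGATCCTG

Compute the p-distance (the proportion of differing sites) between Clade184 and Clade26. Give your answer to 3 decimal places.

0.286

Differing sites — 1:C/A; 3:T/A; 12:A/T; 17:T/G; 22:G/T; 23:G/T; 24:T/C; 26:C/T; 28:T/A; 33:A/C; 35:T/A; 42:A/G.
There are 12 differences over 42 sites, so p = 12/42 = 0.286.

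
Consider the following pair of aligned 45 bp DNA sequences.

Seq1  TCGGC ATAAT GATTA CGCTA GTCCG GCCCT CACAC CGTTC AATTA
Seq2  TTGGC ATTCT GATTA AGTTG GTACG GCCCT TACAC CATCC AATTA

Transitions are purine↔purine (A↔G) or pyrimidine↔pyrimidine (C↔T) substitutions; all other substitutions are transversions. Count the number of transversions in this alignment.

Differing sites — 2:C/T (Ti); 8:A/T (Tv); 9:A/C (Tv); 16:C/A (Tv); 18:C/T (Ti); 20:A/G (Ti); 23:C/A (Tv); 31:C/T (Ti); 37:G/A (Ti); 39:T/C (Ti).
Of the 10 differences, 6 transitions and 4 transversions, so the answer is 4.

4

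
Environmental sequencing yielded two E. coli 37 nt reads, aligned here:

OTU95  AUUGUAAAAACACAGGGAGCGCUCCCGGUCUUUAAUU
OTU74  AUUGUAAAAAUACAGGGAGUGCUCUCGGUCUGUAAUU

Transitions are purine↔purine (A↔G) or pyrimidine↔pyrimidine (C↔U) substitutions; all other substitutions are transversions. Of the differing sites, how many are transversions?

Differing sites — 11:C/U (Ti); 20:C/U (Ti); 25:C/U (Ti); 32:U/G (Tv).
Of the 4 differences, 3 transitions and 1 transversion, so the answer is 1.

1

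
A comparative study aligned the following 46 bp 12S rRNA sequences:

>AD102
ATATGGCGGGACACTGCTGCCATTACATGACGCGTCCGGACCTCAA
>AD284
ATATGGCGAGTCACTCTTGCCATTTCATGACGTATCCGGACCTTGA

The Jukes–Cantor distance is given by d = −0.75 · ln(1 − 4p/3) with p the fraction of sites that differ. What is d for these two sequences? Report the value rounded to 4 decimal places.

Differing sites — 9:G/A; 11:A/T; 16:G/C; 17:C/T; 25:A/T; 33:C/T; 34:G/A; 44:C/T; 45:A/G.
p = 9/46 = 0.195652.
d = −0.75 · ln(1 − (4/3)·0.195652) = −0.75 · ln(0.739131) = −0.75 · (-0.302280) = 0.2267.

0.2267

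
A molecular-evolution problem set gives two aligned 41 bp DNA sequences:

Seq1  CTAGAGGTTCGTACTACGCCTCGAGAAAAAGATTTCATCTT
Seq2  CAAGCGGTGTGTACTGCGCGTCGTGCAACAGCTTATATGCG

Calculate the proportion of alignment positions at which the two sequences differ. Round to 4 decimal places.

Mismatches occur at site 2 (T→A), site 5 (A→C), site 9 (T→G), site 10 (C→T), site 16 (A→G), site 20 (C→G), site 24 (A→T), site 26 (A→C), site 29 (A→C), site 32 (A→C), site 35 (T→A), site 36 (C→T), site 39 (C→G), site 40 (T→C), site 41 (T→G).
There are 15 differences over 41 sites, so p = 15/41 = 0.3659.

0.3659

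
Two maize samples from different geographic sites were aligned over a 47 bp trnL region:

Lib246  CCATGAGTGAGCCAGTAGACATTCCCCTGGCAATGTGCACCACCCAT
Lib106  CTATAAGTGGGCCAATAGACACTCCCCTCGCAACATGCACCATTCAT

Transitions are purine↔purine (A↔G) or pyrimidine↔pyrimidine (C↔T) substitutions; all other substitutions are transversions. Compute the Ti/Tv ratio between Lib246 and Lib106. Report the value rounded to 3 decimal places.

9.000

The sequences differ at positions 2 (C/T, transition), 5 (G/A, transition), 10 (A/G, transition), 15 (G/A, transition), 22 (T/C, transition), 29 (G/C, transversion), 34 (T/C, transition), 35 (G/A, transition), 43 (C/T, transition), 44 (C/T, transition).
Of the 10 differences, 9 transitions and 1 transversion, so Ti/Tv = 9/1 = 9.000.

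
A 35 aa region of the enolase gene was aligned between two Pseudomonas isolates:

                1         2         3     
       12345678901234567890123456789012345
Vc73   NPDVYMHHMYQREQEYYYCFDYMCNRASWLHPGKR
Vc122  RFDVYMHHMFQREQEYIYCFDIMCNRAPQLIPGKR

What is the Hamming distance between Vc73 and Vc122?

8

Mismatches occur at site 1 (N→R), site 2 (P→F), site 10 (Y→F), site 17 (Y→I), site 22 (Y→I), site 28 (S→P), site 29 (W→Q), site 31 (H→I).
That gives 8 mismatches out of 35 aligned sites, so the Hamming distance is 8.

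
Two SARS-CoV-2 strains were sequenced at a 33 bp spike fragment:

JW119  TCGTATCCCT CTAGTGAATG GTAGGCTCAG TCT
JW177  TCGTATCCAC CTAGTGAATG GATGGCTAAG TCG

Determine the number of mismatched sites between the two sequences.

6

The sequences differ at positions 9 (C/A), 10 (T/C), 22 (T/A), 23 (A/T), 28 (C/A), 33 (T/G).
That gives 6 mismatches out of 33 aligned sites, so the Hamming distance is 6.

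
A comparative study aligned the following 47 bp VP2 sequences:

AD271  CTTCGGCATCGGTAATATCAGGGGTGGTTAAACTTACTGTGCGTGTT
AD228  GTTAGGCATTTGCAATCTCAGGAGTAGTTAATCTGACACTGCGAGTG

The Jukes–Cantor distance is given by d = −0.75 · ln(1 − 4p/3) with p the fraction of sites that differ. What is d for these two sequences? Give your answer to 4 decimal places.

Differing sites — 1:C/G; 4:C/A; 10:C/T; 11:G/T; 13:T/C; 17:A/C; 23:G/A; 26:G/A; 32:A/T; 35:T/G; 38:T/A; 39:G/C; 44:T/A; 47:T/G.
p = 14/47 = 0.297872.
d = −0.75 · ln(1 − (4/3)·0.297872) = −0.75 · ln(0.602837) = −0.75 · (-0.506108) = 0.3796.

0.3796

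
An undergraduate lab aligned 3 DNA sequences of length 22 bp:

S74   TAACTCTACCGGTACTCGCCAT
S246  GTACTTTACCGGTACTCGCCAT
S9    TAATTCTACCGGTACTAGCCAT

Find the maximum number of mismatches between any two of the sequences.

5

Pairwise Hamming distances:
  S74 vs S246: 3
  S74 vs S9: 2
  S246 vs S9: 5
The largest is 5, between S246 and S9.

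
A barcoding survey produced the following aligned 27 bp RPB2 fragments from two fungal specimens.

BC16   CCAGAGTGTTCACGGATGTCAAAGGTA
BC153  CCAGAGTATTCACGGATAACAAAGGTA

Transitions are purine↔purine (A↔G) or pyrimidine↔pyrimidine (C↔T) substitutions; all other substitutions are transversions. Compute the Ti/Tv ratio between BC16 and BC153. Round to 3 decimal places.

2.000

Mismatches occur at site 8 (G↔A, transition), site 18 (G↔A, transition), site 19 (T↔A, transversion).
Of the 3 differences, 2 transitions and 1 transversion, so Ti/Tv = 2/1 = 2.000.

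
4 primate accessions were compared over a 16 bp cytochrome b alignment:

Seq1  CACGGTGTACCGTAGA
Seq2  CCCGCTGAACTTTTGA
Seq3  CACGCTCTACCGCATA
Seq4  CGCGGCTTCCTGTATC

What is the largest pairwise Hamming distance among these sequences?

10

Pairwise Hamming distances:
  Seq1 vs Seq2: 6
  Seq1 vs Seq3: 4
  Seq1 vs Seq4: 7
  Seq2 vs Seq3: 8
  Seq2 vs Seq4: 10
  Seq3 vs Seq4: 8
The largest is 10, between Seq2 and Seq4.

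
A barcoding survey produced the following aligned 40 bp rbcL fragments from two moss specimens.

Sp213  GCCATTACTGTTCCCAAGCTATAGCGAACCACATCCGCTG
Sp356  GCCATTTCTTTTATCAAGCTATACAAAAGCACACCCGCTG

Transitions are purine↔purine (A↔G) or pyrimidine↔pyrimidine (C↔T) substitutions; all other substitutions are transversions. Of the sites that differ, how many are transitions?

3

Differing sites — 7:A/T (Tv); 10:G/T (Tv); 13:C/A (Tv); 14:C/T (Ti); 24:G/C (Tv); 25:C/A (Tv); 26:G/A (Ti); 29:C/G (Tv); 34:T/C (Ti).
Of the 9 differences, 3 transitions and 6 transversions, so the answer is 3.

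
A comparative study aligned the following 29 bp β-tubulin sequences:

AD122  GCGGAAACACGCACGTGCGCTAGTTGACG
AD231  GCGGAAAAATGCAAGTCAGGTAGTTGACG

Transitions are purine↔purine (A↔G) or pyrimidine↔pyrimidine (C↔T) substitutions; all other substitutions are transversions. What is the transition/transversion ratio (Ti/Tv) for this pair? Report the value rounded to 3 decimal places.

The sequences differ at positions 8 (C/A, transversion), 10 (C/T, transition), 14 (C/A, transversion), 17 (G/C, transversion), 18 (C/A, transversion), 20 (C/G, transversion).
Of the 6 differences, 1 transition and 5 transversions, so Ti/Tv = 1/5 = 0.200.

0.200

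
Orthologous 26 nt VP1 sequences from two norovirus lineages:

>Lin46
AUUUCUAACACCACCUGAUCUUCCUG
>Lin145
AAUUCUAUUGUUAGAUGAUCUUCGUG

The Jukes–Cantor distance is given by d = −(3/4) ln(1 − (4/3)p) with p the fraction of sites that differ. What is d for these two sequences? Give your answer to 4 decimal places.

0.4643

Mismatches occur at site 2 (U↔A), site 8 (A↔U), site 9 (C↔U), site 10 (A↔G), site 11 (C↔U), site 12 (C↔U), site 14 (C↔G), site 15 (C↔A), site 24 (C↔G).
p = 9/26 = 0.346154.
d = −0.75 · ln(1 − (4/3)·0.346154) = −0.75 · ln(0.538461) = −0.75 · (-0.619040) = 0.4643.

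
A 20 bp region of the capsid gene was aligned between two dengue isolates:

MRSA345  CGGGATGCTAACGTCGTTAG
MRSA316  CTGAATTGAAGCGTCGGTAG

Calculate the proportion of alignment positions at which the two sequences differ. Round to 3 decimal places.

0.350

The sequences differ at positions 2 (G/T), 4 (G/A), 7 (G/T), 8 (C/G), 9 (T/A), 11 (A/G), 17 (T/G).
There are 7 differences over 20 sites, so p = 7/20 = 0.350.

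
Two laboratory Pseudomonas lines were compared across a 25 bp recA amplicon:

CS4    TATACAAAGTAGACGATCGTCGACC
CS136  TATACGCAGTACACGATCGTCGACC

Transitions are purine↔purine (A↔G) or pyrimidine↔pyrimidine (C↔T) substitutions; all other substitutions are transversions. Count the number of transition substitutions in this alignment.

Mismatches occur at site 6 (A↔G, transition), site 7 (A↔C, transversion), site 12 (G↔C, transversion).
Of the 3 differences, 1 transition and 2 transversions, so the answer is 1.

1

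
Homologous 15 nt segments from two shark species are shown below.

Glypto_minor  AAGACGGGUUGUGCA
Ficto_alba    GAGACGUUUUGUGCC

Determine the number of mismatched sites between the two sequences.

4

Mismatches occur at site 1 (A/G), site 7 (G/U), site 8 (G/U), site 15 (A/C).
That gives 4 mismatches out of 15 aligned sites, so the Hamming distance is 4.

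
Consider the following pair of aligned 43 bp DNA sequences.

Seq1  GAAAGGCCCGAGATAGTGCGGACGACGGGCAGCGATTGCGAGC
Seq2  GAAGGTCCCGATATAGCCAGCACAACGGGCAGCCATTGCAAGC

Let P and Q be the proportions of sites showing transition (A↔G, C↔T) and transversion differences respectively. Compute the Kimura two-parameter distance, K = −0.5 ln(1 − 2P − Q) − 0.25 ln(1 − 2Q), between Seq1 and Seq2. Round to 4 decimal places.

The sequences differ at positions 4 (A/G, transition), 6 (G/T, transversion), 12 (G/T, transversion), 17 (T/C, transition), 18 (G/C, transversion), 19 (C/A, transversion), 21 (G/C, transversion), 24 (G/A, transition), 34 (G/C, transversion), 40 (G/A, transition).
Of the 10 differences, 4 transitions and 6 transversions over 43 sites: P = 4/43 = 0.093023, Q = 6/43 = 0.139535.
d = −0.5·ln(0.674419) − 0.25·ln(0.720930) = −0.5·(-0.393904) − 0.25·(-0.327213) = 0.2788.

0.2788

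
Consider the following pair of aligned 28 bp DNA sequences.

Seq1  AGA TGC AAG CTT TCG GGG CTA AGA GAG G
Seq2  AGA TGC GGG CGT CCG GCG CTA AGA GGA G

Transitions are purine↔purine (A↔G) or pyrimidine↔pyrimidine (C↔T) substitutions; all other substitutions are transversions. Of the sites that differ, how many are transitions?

5

Differing sites — 7:A/G (Ti); 8:A/G (Ti); 11:T/G (Tv); 13:T/C (Ti); 17:G/C (Tv); 26:A/G (Ti); 27:G/A (Ti).
Of the 7 differences, 5 transitions and 2 transversions, so the answer is 5.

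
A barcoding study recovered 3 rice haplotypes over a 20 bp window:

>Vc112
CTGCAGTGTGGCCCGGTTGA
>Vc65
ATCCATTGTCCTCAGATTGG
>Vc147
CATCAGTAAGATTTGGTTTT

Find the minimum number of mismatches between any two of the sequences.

Pairwise Hamming distances:
  Vc112 vs Vc65: 9
  Vc112 vs Vc147: 10
  Vc65 vs Vc147: 13
The smallest is 9, between Vc112 and Vc65.

9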